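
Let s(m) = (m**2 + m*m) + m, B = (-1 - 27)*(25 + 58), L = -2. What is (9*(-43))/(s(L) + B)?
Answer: 387/2318 ≈ 0.16695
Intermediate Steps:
B = -2324 (B = -28*83 = -2324)
s(m) = m + 2*m**2 (s(m) = (m**2 + m**2) + m = 2*m**2 + m = m + 2*m**2)
(9*(-43))/(s(L) + B) = (9*(-43))/(-2*(1 + 2*(-2)) - 2324) = -387/(-2*(1 - 4) - 2324) = -387/(-2*(-3) - 2324) = -387/(6 - 2324) = -387/(-2318) = -1/2318*(-387) = 387/2318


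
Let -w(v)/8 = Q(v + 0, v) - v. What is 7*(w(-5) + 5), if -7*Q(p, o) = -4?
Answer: -277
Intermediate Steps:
Q(p, o) = 4/7 (Q(p, o) = -1/7*(-4) = 4/7)
w(v) = -32/7 + 8*v (w(v) = -8*(4/7 - v) = -32/7 + 8*v)
7*(w(-5) + 5) = 7*((-32/7 + 8*(-5)) + 5) = 7*((-32/7 - 40) + 5) = 7*(-312/7 + 5) = 7*(-277/7) = -277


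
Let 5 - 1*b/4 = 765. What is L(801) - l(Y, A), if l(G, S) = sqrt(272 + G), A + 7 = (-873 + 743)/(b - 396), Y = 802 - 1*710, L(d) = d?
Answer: 801 - 2*sqrt(91) ≈ 781.92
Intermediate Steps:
b = -3040 (b = 20 - 4*765 = 20 - 3060 = -3040)
Y = 92 (Y = 802 - 710 = 92)
A = -11961/1718 (A = -7 + (-873 + 743)/(-3040 - 396) = -7 - 130/(-3436) = -7 - 130*(-1/3436) = -7 + 65/1718 = -11961/1718 ≈ -6.9622)
L(801) - l(Y, A) = 801 - sqrt(272 + 92) = 801 - sqrt(364) = 801 - 2*sqrt(91)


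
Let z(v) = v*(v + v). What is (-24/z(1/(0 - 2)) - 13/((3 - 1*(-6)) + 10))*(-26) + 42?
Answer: 24848/19 ≈ 1307.8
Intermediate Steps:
z(v) = 2*v**2 (z(v) = v*(2*v) = 2*v**2)
(-24/z(1/(0 - 2)) - 13/((3 - 1*(-6)) + 10))*(-26) + 42 = (-24*(0 - 2)**2/2 - 13/((3 - 1*(-6)) + 10))*(-26) + 42 = (-24/(2*(1/(-2))**2) - 13/((3 + 6) + 10))*(-26) + 42 = (-24/(2*(-1/2)**2) - 13/(9 + 10))*(-26) + 42 = (-24/(2*(1/4)) - 13/19)*(-26) + 42 = (-24/1/2 - 13*1/19)*(-26) + 42 = (-24*2 - 13/19)*(-26) + 42 = (-48 - 13/19)*(-26) + 42 = -925/19*(-26) + 42 = 24050/19 + 42 = 24848/19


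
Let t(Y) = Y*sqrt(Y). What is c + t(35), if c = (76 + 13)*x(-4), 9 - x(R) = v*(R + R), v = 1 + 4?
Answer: 4361 + 35*sqrt(35) ≈ 4568.1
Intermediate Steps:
t(Y) = Y**(3/2)
v = 5
x(R) = 9 - 10*R (x(R) = 9 - 5*(R + R) = 9 - 5*2*R = 9 - 10*R)
c = 4361 (c = (76 + 13)*(9 - 10*(-4)) = 89*(9 + 40) = 89*49 = 4361)
c + t(35) = 4361 + 35**(3/2) = 4361 + 35*sqrt(35)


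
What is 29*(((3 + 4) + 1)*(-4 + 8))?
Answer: 928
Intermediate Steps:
29*(((3 + 4) + 1)*(-4 + 8)) = 29*((7 + 1)*4) = 29*(8*4) = 29*32 = 928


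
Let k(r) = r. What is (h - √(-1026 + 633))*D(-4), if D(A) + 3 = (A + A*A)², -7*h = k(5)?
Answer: -705/7 - 141*I*√393 ≈ -100.71 - 2795.2*I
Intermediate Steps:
h = -5/7 (h = -⅐*5 = -5/7 ≈ -0.71429)
D(A) = -3 + (A + A²)² (D(A) = -3 + (A + A*A)² = -3 + (A + A²)²)
(h - √(-1026 + 633))*D(-4) = (-5/7 - √(-1026 + 633))*(-3 + (-4)²*(1 - 4)²) = (-5/7 - √(-393))*(-3 + 16*(-3)²) = (-5/7 - I*√393)*(-3 + 16*9) = (-5/7 - I*√393)*(-3 + 144) = (-5/7 - I*√393)*141 = -705/7 - 141*I*√393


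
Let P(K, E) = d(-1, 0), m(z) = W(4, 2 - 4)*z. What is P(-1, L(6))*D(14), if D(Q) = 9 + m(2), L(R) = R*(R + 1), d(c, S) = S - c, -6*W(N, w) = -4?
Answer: 31/3 ≈ 10.333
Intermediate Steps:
W(N, w) = 2/3 (W(N, w) = -1/6*(-4) = 2/3)
m(z) = 2*z/3
L(R) = R*(1 + R)
P(K, E) = 1 (P(K, E) = 0 - 1*(-1) = 0 + 1 = 1)
D(Q) = 31/3 (D(Q) = 9 + (2/3)*2 = 9 + 4/3 = 31/3)
P(-1, L(6))*D(14) = 1*(31/3) = 31/3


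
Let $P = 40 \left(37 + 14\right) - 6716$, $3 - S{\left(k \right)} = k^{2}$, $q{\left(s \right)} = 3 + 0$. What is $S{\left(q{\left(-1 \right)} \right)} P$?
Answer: $28056$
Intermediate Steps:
$q{\left(s \right)} = 3$
$S{\left(k \right)} = 3 - k^{2}$
$P = -4676$ ($P = 40 \cdot 51 - 6716 = 2040 - 6716 = -4676$)
$S{\left(q{\left(-1 \right)} \right)} P = \left(3 - 3^{2}\right) \left(-4676\right) = \left(3 - 9\right) \left(-4676\right) = \left(-6\right) \left(-4676\right) = 28056$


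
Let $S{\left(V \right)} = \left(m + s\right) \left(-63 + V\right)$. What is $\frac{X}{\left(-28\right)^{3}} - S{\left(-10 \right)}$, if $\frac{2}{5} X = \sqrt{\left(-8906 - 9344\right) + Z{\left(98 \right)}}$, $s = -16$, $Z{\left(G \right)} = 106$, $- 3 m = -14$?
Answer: $- \frac{2482}{3} - \frac{45 i \sqrt{14}}{10976} \approx -827.33 - 0.01534 i$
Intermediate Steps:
$m = \frac{14}{3}$ ($m = \left(- \frac{1}{3}\right) \left(-14\right) = \frac{14}{3} \approx 4.6667$)
$S{\left(V \right)} = 714 - \frac{34 V}{3}$ ($S{\left(V \right)} = \left(\frac{14}{3} - 16\right) \left(-63 + V\right) = - \frac{34 \left(-63 + V\right)}{3} = 714 - \frac{34 V}{3}$)
$X = 90 i \sqrt{14}$ ($X = \frac{5 \sqrt{\left(-8906 - 9344\right) + 106}}{2} = \frac{5 \sqrt{-18250 + 106}}{2} = \frac{5 \sqrt{-18144}}{2} = \frac{5 \cdot 36 i \sqrt{14}}{2} = 90 i \sqrt{14} \approx 336.75 i$)
$\frac{X}{\left(-28\right)^{3}} - S{\left(-10 \right)} = \frac{90 i \sqrt{14}}{\left(-28\right)^{3}} - \left(714 - - \frac{340}{3}\right) = \frac{90 i \sqrt{14}}{-21952} - \left(714 + \frac{340}{3}\right) = 90 i \sqrt{14} \left(- \frac{1}{21952}\right) - \frac{2482}{3} = - \frac{45 i \sqrt{14}}{10976} - \frac{2482}{3} = - \frac{2482}{3} - \frac{45 i \sqrt{14}}{10976}$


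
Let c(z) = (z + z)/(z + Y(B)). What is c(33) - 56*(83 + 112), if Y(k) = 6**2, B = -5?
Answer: -251138/23 ≈ -10919.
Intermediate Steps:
Y(k) = 36
c(z) = 2*z/(36 + z) (c(z) = (z + z)/(z + 36) = (2*z)/(36 + z) = 2*z/(36 + z))
c(33) - 56*(83 + 112) = 2*33/(36 + 33) - 56*(83 + 112) = 2*33/69 - 56*195 = 2*33*(1/69) - 10920 = 22/23 - 10920 = -251138/23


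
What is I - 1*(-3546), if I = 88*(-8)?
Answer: 2842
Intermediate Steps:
I = -704
I - 1*(-3546) = -704 - 1*(-3546) = -704 + 3546 = 2842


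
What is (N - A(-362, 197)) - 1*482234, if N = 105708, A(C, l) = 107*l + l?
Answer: -397802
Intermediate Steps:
A(C, l) = 108*l
(N - A(-362, 197)) - 1*482234 = (105708 - 108*197) - 1*482234 = (105708 - 1*21276) - 482234 = (105708 - 21276) - 482234 = 84432 - 482234 = -397802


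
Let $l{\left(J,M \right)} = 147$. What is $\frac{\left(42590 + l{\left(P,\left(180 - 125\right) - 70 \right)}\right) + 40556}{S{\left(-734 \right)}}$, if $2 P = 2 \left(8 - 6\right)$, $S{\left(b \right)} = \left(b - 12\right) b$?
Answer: $\frac{83293}{547564} \approx 0.15212$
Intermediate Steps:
$S{\left(b \right)} = b \left(-12 + b\right)$ ($S{\left(b \right)} = \left(-12 + b\right) b = b \left(-12 + b\right)$)
$P = 2$ ($P = \frac{2 \left(8 - 6\right)}{2} = \frac{2 \cdot 2}{2} = \frac{1}{2} \cdot 4 = 2$)
$\frac{\left(42590 + l{\left(P,\left(180 - 125\right) - 70 \right)}\right) + 40556}{S{\left(-734 \right)}} = \frac{\left(42590 + 147\right) + 40556}{\left(-734\right) \left(-12 - 734\right)} = \frac{42737 + 40556}{\left(-734\right) \left(-746\right)} = \frac{83293}{547564}$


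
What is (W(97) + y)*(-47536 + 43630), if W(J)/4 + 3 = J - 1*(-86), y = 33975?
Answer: -135518670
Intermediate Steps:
W(J) = 332 + 4*J (W(J) = -12 + 4*(J - 1*(-86)) = -12 + 4*(J + 86) = -12 + 4*(86 + J) = -12 + (344 + 4*J) = 332 + 4*J)
(W(97) + y)*(-47536 + 43630) = ((332 + 4*97) + 33975)*(-47536 + 43630) = ((332 + 388) + 33975)*(-3906) = (720 + 33975)*(-3906) = 34695*(-3906) = -135518670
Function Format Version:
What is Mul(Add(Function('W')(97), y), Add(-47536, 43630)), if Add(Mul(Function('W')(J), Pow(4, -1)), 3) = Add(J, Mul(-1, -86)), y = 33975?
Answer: -135518670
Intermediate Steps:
Function('W')(J) = Add(332, Mul(4, J)) (Function('W')(J) = Add(-12, Mul(4, Add(J, Mul(-1, -86)))) = Add(-12, Mul(4, Add(J, 86))) = Add(-12, Mul(4, Add(86, J))) = Add(-12, Add(344, Mul(4, J))) = Add(332, Mul(4, J)))
Mul(Add(Function('W')(97), y), Add(-47536, 43630)) = Mul(Add(Add(332, Mul(4, 97)), 33975), Add(-47536, 43630)) = Mul(Add(Add(332, 388), 33975), -3906) = Mul(Add(720, 33975), -3906) = Mul(34695, -3906) = -135518670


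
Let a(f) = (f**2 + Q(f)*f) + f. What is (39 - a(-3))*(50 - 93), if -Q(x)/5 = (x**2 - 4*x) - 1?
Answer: 11481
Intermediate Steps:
Q(x) = 5 - 5*x**2 + 20*x (Q(x) = -5*((x**2 - 4*x) - 1) = -5*(-1 + x**2 - 4*x) = 5 - 5*x**2 + 20*x)
a(f) = f + f**2 + f*(5 - 5*f**2 + 20*f) (a(f) = (f**2 + (5 - 5*f**2 + 20*f)*f) + f = (f**2 + f*(5 - 5*f**2 + 20*f)) + f = f + f**2 + f*(5 - 5*f**2 + 20*f))
(39 - a(-3))*(50 - 93) = (39 - (-3)*(6 - 5*(-3)**2 + 21*(-3)))*(50 - 93) = (39 - (-3)*(6 - 5*9 - 63))*(-43) = (39 - (-3)*(6 - 45 - 63))*(-43) = (39 - (-3)*(-102))*(-43) = (39 - 1*306)*(-43) = (39 - 306)*(-43) = -267*(-43) = 11481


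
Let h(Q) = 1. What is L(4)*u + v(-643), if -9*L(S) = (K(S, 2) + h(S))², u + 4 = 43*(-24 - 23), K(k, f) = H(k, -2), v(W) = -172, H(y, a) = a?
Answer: 53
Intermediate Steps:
K(k, f) = -2
u = -2025 (u = -4 + 43*(-24 - 23) = -4 + 43*(-47) = -4 - 2021 = -2025)
L(S) = -⅑ (L(S) = -(-2 + 1)²/9 = -⅑*(-1)² = -⅑*1 = -⅑)
L(4)*u + v(-643) = -⅑*(-2025) - 172 = 225 - 172 = 53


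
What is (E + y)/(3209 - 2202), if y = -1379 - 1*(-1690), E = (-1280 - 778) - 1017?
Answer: -2764/1007 ≈ -2.7448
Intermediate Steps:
E = -3075 (E = -2058 - 1017 = -3075)
y = 311 (y = -1379 + 1690 = 311)
(E + y)/(3209 - 2202) = (-3075 + 311)/(3209 - 2202) = -2764/1007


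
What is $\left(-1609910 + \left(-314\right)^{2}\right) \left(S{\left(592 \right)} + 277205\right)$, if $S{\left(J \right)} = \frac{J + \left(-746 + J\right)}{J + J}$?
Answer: $- \frac{124007529510403}{296} \approx -4.1894 \cdot 10^{11}$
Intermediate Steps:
$S{\left(J \right)} = \frac{-746 + 2 J}{2 J}$
$\left(-1609910 + \left(-314\right)^{2}\right) \left(S{\left(592 \right)} + 277205\right) = \left(-1609910 + \left(-314\right)^{2}\right) \left(\frac{-373 + 592}{592} + 277205\right) = \left(-1609910 + 98596\right) \left(\frac{1}{592} \cdot 219 + 277205\right) = - 1511314 \left(\frac{219}{592} + 277205\right) = \left(-1511314\right) \frac{164105579}{592} = - \frac{124007529510403}{296}$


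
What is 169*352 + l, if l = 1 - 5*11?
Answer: 59434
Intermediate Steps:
l = -54 (l = 1 - 55 = -54)
169*352 + l = 169*352 - 54 = 59488 - 54 = 59434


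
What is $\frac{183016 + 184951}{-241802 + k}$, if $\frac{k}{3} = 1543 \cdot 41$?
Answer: $- \frac{367967}{52013} \approx -7.0745$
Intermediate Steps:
$k = 189789$ ($k = 3 \cdot 1543 \cdot 41 = 3 \cdot 63263 = 189789$)
$\frac{183016 + 184951}{-241802 + k} = \frac{183016 + 184951}{-241802 + 189789} = \frac{367967}{-52013} = 367967 \left(- \frac{1}{52013}\right) = - \frac{367967}{52013}$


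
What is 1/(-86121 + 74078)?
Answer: -1/12043 ≈ -8.3036e-5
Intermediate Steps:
1/(-86121 + 74078) = 1/(-12043) = -1/12043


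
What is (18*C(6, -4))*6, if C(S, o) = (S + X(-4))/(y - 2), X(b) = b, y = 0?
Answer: -108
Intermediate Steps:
C(S, o) = 2 - S/2 (C(S, o) = (S - 4)/(0 - 2) = (-4 + S)/(-2) = (-4 + S)*(-½) = 2 - S/2)
(18*C(6, -4))*6 = (18*(2 - ½*6))*6 = (18*(2 - 3))*6 = (18*(-1))*6 = -18*6 = -108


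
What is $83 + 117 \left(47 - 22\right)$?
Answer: $3008$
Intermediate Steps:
$83 + 117 \left(47 - 22\right) = 83 + 117 \cdot 25 = 83 + 2925 = 3008$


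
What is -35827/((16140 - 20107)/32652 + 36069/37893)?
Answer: -14776036889724/342467819 ≈ -43146.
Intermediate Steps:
-35827/((16140 - 20107)/32652 + 36069/37893) = -35827/(-3967*1/32652 + 36069*(1/37893)) = -35827/(-3967/32652 + 12023/12631) = -35827/342467819/412427412 = -35827*412427412/342467819 = -14776036889724/342467819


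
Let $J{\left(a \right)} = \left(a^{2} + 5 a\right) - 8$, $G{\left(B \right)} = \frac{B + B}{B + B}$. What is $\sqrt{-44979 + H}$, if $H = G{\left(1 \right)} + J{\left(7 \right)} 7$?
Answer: $i \sqrt{44446} \approx 210.82 i$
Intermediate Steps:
$G{\left(B \right)} = 1$ ($G{\left(B \right)} = \frac{2 B}{2 B} = 2 B \frac{1}{2 B} = 1$)
$J{\left(a \right)} = -8 + a^{2} + 5 a$
$H = 533$ ($H = 1 + \left(-8 + 7^{2} + 5 \cdot 7\right) 7 = 1 + \left(-8 + 49 + 35\right) 7 = 1 + 76 \cdot 7 = 1 + 532 = 533$)
$\sqrt{-44979 + H} = \sqrt{-44979 + 533} = \sqrt{-44446} = i \sqrt{44446}$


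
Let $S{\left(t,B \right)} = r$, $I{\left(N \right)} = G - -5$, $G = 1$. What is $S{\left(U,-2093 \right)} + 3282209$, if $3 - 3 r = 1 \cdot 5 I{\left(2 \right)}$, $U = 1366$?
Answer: $3282200$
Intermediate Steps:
$I{\left(N \right)} = 6$ ($I{\left(N \right)} = 1 - -5 = 1 + 5 = 6$)
$r = -9$ ($r = 1 - \frac{1 \cdot 5 \cdot 6}{3} = 1 - \frac{5 \cdot 6}{3} = 1 - 10 = -9$)
$S{\left(t,B \right)} = -9$
$S{\left(U,-2093 \right)} + 3282209 = -9 + 3282209 = 3282200$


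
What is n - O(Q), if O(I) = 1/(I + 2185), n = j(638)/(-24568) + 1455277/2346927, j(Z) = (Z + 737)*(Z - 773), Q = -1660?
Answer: 82476054931913/10090377943800 ≈ 8.1737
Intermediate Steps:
j(Z) = (-773 + Z)*(737 + Z) (j(Z) = (737 + Z)*(-773 + Z) = (-773 + Z)*(737 + Z))
n = 471401569711/57659302536 (n = (-569701 + 638**2 - 36*638)/(-24568) + 1455277/2346927 = (-569701 + 407044 - 22968)*(-1/24568) + 1455277*(1/2346927) = -185625*(-1/24568) + 1455277/2346927 = 185625/24568 + 1455277/2346927 = 471401569711/57659302536 ≈ 8.1756)
O(I) = 1/(2185 + I)
n - O(Q) = 471401569711/57659302536 - 1/(2185 - 1660) = 471401569711/57659302536 - 1/525 = 82476054931913/10090377943800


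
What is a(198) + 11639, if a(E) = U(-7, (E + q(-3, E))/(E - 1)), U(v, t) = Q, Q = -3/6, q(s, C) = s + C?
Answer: 23277/2 ≈ 11639.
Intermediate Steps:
q(s, C) = C + s
Q = -½ (Q = -3*⅙ = -½ ≈ -0.50000)
U(v, t) = -½
a(E) = -½
a(198) + 11639 = -½ + 11639 = 23277/2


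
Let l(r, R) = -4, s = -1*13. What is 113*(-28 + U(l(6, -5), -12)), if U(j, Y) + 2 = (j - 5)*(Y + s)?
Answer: 22035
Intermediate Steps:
s = -13
U(j, Y) = -2 + (-13 + Y)*(-5 + j) (U(j, Y) = -2 + (j - 5)*(Y - 13) = -2 + (-5 + j)*(-13 + Y) = -2 + (-13 + Y)*(-5 + j))
113*(-28 + U(l(6, -5), -12)) = 113*(-28 + (63 - 13*(-4) - 5*(-12) - 12*(-4))) = 113*(-28 + (63 + 52 + 60 + 48)) = 113*(-28 + 223) = 113*195 = 22035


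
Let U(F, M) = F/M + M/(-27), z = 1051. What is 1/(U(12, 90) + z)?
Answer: 5/5239 ≈ 0.00095438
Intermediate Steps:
U(F, M) = -M/27 + F/M (U(F, M) = F/M + M*(-1/27) = F/M - M/27 = -M/27 + F/M)
1/(U(12, 90) + z) = 1/((-1/27*90 + 12/90) + 1051) = 1/((-10/3 + 12*(1/90)) + 1051) = 1/((-10/3 + 2/15) + 1051) = 1/(-16/5 + 1051) = 1/(5239/5) = 5/5239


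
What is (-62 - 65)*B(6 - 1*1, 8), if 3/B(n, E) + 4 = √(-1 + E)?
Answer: 508/3 + 127*√7/3 ≈ 281.34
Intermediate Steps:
B(n, E) = 3/(-4 + √(-1 + E))
(-62 - 65)*B(6 - 1*1, 8) = (-62 - 65)*(3/(-4 + √(-1 + 8))) = -381/(-4 + √7)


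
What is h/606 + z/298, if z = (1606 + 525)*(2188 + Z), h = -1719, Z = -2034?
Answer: 33060197/30098 ≈ 1098.4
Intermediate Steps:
z = 328174 (z = (1606 + 525)*(2188 - 2034) = 2131*154 = 328174)
h/606 + z/298 = -1719/606 + 328174/298 = -1719*1/606 + 328174*(1/298) = -573/202 + 164087/149 = 33060197/30098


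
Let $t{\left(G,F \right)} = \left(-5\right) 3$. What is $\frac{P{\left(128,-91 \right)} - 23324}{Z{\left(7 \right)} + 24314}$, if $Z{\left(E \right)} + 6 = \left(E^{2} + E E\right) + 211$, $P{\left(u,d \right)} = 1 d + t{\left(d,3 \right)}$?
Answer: $- \frac{23430}{24617} \approx -0.95178$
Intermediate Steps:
$t{\left(G,F \right)} = -15$
$P{\left(u,d \right)} = -15 + d$ ($P{\left(u,d \right)} = 1 d - 15 = d - 15 = -15 + d$)
$Z{\left(E \right)} = 205 + 2 E^{2}$ ($Z{\left(E \right)} = -6 + \left(\left(E^{2} + E E\right) + 211\right) = -6 + \left(\left(E^{2} + E^{2}\right) + 211\right) = -6 + \left(2 E^{2} + 211\right) = -6 + \left(211 + 2 E^{2}\right) = 205 + 2 E^{2}$)
$\frac{P{\left(128,-91 \right)} - 23324}{Z{\left(7 \right)} + 24314} = \frac{\left(-15 - 91\right) - 23324}{\left(205 + 2 \cdot 7^{2}\right) + 24314} = \frac{-106 - 23324}{\left(205 + 2 \cdot 49\right) + 24314} = - \frac{23430}{\left(205 + 98\right) + 24314} = - \frac{23430}{303 + 24314} = - \frac{23430}{24617}$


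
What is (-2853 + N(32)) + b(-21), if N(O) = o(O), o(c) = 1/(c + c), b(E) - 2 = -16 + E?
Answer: -184831/64 ≈ -2888.0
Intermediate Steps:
b(E) = -14 + E (b(E) = 2 + (-16 + E) = -14 + E)
o(c) = 1/(2*c)
N(O) = 1/(2*O)
(-2853 + N(32)) + b(-21) = (-2853 + (1/2)/32) + (-14 - 21) = (-2853 + (1/2)*(1/32)) - 35 = (-2853 + 1/64) - 35 = -182591/64 - 35 = -184831/64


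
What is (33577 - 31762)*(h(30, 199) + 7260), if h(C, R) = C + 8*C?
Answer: 13666950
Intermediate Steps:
h(C, R) = 9*C
(33577 - 31762)*(h(30, 199) + 7260) = (33577 - 31762)*(9*30 + 7260) = 1815*(270 + 7260) = 1815*7530 = 13666950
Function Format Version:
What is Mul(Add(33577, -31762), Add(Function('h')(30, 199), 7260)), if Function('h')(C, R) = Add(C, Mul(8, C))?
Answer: 13666950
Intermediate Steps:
Function('h')(C, R) = Mul(9, C)
Mul(Add(33577, -31762), Add(Function('h')(30, 199), 7260)) = Mul(Add(33577, -31762), Add(Mul(9, 30), 7260)) = Mul(1815, Add(270, 7260)) = Mul(1815, 7530) = 13666950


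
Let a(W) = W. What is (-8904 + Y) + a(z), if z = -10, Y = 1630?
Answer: -7284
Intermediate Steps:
(-8904 + Y) + a(z) = (-8904 + 1630) - 10 = -7274 - 10 = -7284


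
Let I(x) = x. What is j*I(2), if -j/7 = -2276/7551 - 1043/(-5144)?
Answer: 26824357/19421172 ≈ 1.3812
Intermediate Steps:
j = 26824357/38842344 (j = -7*(-2276/7551 - 1043/(-5144)) = -7*(-2276*1/7551 - 1043*(-1/5144)) = -7*(-2276/7551 + 1043/5144) = -7*(-3832051/38842344) = 26824357/38842344 ≈ 0.69060)
j*I(2) = (26824357/38842344)*2 = 26824357/19421172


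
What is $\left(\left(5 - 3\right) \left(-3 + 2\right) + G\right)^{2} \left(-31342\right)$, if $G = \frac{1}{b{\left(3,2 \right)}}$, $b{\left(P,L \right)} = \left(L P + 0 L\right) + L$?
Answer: $- \frac{3525975}{32} \approx -1.1019 \cdot 10^{5}$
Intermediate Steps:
$b{\left(P,L \right)} = L + L P$ ($b{\left(P,L \right)} = \left(L P + 0\right) + L = L P + L = L + L P$)
$G = \frac{1}{8}$ ($G = \frac{1}{2 \left(1 + 3\right)} = \frac{1}{2 \cdot 4} = \frac{1}{8} \approx 0.125$)
$\left(\left(5 - 3\right) \left(-3 + 2\right) + G\right)^{2} \left(-31342\right) = \left(\left(5 - 3\right) \left(-3 + 2\right) + \frac{1}{8}\right)^{2} \left(-31342\right) = \left(2 \left(-1\right) + \frac{1}{8}\right)^{2} \left(-31342\right) = \left(-2 + \frac{1}{8}\right)^{2} \left(-31342\right) = \left(- \frac{15}{8}\right)^{2} \left(-31342\right) = \frac{225}{64} \left(-31342\right) = - \frac{3525975}{32}$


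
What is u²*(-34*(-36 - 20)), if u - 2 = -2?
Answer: 0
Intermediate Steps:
u = 0 (u = 2 - 2 = 0)
u²*(-34*(-36 - 20)) = 0²*(-34*(-36 - 20)) = 0*(-34*(-56)) = 0*1904 = 0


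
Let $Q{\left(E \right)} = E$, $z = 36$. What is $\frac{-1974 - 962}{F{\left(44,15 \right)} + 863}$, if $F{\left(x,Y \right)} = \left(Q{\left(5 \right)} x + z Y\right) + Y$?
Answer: $- \frac{1468}{819} \approx -1.7924$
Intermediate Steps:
$F{\left(x,Y \right)} = 5 x + 37 Y$ ($F{\left(x,Y \right)} = \left(5 x + 36 Y\right) + Y = 5 x + 37 Y$)
$\frac{-1974 - 962}{F{\left(44,15 \right)} + 863} = \frac{-1974 - 962}{\left(5 \cdot 44 + 37 \cdot 15\right) + 863} = - \frac{2936}{\left(220 + 555\right) + 863} = - \frac{2936}{775 + 863} = - \frac{2936}{1638} = \left(-2936\right) \frac{1}{1638} = - \frac{1468}{819}$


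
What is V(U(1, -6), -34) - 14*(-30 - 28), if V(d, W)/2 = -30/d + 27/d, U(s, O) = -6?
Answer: 813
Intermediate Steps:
V(d, W) = -6/d (V(d, W) = 2*(-30/d + 27/d) = 2*(-3/d) = -6/d)
V(U(1, -6), -34) - 14*(-30 - 28) = -6/(-6) - 14*(-30 - 28) = -6*(-⅙) - 14*(-58) = 1 - 1*(-812) = 1 + 812 = 813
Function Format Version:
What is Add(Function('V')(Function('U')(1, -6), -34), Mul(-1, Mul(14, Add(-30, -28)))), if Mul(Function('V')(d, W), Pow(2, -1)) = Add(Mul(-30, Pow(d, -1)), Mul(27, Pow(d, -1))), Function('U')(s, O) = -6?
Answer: 813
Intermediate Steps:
Function('V')(d, W) = Mul(-6, Pow(d, -1)) (Function('V')(d, W) = Mul(2, Add(Mul(-30, Pow(d, -1)), Mul(27, Pow(d, -1)))) = Mul(2, Mul(-3, Pow(d, -1))) = Mul(-6, Pow(d, -1)))
Add(Function('V')(Function('U')(1, -6), -34), Mul(-1, Mul(14, Add(-30, -28)))) = Add(Mul(-6, Pow(-6, -1)), Mul(-1, Mul(14, Add(-30, -28)))) = Add(Mul(-6, Rational(-1, 6)), Mul(-1, Mul(14, -58))) = Add(1, Mul(-1, -812)) = Add(1, 812) = 813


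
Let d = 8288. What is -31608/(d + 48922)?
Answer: -5268/9535 ≈ -0.55249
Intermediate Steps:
-31608/(d + 48922) = -31608/(8288 + 48922) = -31608/57210 = -31608*1/57210 = -5268/9535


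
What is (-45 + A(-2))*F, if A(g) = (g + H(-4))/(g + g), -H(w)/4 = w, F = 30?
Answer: -1455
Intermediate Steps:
H(w) = -4*w
A(g) = (16 + g)/(2*g) (A(g) = (g - 4*(-4))/(g + g) = (g + 16)/((2*g)) = (16 + g)*(1/(2*g)) = (16 + g)/(2*g))
(-45 + A(-2))*F = (-45 + (½)*(16 - 2)/(-2))*30 = (-45 + (½)*(-½)*14)*30 = (-45 - 7/2)*30 = -97/2*30 = -1455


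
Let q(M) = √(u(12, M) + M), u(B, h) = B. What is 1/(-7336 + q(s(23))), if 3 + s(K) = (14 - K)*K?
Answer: -3668/26908547 - 3*I*√22/53817094 ≈ -0.00013631 - 2.6146e-7*I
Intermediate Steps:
s(K) = -3 + K*(14 - K) (s(K) = -3 + (14 - K)*K = -3 + K*(14 - K))
q(M) = √(12 + M)
1/(-7336 + q(s(23))) = 1/(-7336 + √(12 + (-3 - 1*23² + 14*23))) = 1/(-7336 + √(12 + (-3 - 1*529 + 322))) = 1/(-7336 + √(12 + (-3 - 529 + 322))) = 1/(-7336 + √(12 - 210)) = 1/(-7336 + √(-198)) = 1/(-7336 + 3*I*√22)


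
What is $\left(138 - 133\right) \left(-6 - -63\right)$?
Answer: $285$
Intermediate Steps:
$\left(138 - 133\right) \left(-6 - -63\right) = 5 \left(-6 + 63\right) = 5 \cdot 57 = 285$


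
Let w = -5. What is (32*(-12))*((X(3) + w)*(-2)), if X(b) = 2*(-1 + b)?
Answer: -768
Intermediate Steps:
X(b) = -2 + 2*b
(32*(-12))*((X(3) + w)*(-2)) = (32*(-12))*(((-2 + 2*3) - 5)*(-2)) = -384*((-2 + 6) - 5)*(-2) = -384*(4 - 5)*(-2) = -(-384)*(-2) = -384*2 = -768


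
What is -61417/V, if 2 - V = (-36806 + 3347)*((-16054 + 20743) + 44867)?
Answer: -61417/1658094206 ≈ -3.7041e-5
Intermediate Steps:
V = 1658094206 (V = 2 - (-36806 + 3347)*((-16054 + 20743) + 44867) = 2 - (-33459)*(4689 + 44867) = 2 - (-33459)*49556 = 2 - 1*(-1658094204) = 2 + 1658094204 = 1658094206)
-61417/V = -61417/1658094206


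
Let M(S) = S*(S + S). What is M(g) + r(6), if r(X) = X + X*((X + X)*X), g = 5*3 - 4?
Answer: 680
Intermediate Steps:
g = 11 (g = 15 - 4 = 11)
r(X) = X + 2*X³ (r(X) = X + X*((2*X)*X) = X + X*(2*X²) = X + 2*X³)
M(S) = 2*S² (M(S) = S*(2*S) = 2*S²)
M(g) + r(6) = 2*11² + (6 + 2*6³) = 2*121 + (6 + 2*216) = 242 + (6 + 432) = 242 + 438 = 680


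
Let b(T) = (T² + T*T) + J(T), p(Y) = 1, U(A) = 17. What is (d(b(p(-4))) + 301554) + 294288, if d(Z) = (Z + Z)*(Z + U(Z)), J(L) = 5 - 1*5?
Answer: 595918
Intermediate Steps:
J(L) = 0 (J(L) = 5 - 5 = 0)
b(T) = 2*T² (b(T) = (T² + T*T) + 0 = (T² + T²) + 0 = 2*T² + 0 = 2*T²)
d(Z) = 2*Z*(17 + Z) (d(Z) = (Z + Z)*(Z + 17) = (2*Z)*(17 + Z) = 2*Z*(17 + Z))
(d(b(p(-4))) + 301554) + 294288 = (2*(2*1²)*(17 + 2*1²) + 301554) + 294288 = (2*(2*1)*(17 + 2*1) + 301554) + 294288 = (2*2*(17 + 2) + 301554) + 294288 = (2*2*19 + 301554) + 294288 = (76 + 301554) + 294288 = 301630 + 294288 = 595918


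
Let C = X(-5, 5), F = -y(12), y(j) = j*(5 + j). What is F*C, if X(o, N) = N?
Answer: -1020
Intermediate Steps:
F = -204 (F = -12*(5 + 12) = -12*17 = -1*204 = -204)
C = 5
F*C = -204*5 = -1020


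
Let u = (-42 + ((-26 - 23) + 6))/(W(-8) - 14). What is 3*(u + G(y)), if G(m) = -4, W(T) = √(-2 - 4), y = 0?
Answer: 573/101 + 255*I*√6/202 ≈ 5.6733 + 3.0922*I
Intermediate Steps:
W(T) = I*√6 (W(T) = √(-6) = I*√6)
u = -85/(-14 + I*√6) (u = (-42 + ((-26 - 23) + 6))/(I*√6 - 14) = (-42 + (-49 + 6))/(-14 + I*√6) = (-42 - 43)/(-14 + I*√6) = -85/(-14 + I*√6) ≈ 5.8911 + 1.0307*I)
3*(u + G(y)) = 3*((595/101 + 85*I*√6/202) - 4) = 3*(191/101 + 85*I*√6/202) = 573/101 + 255*I*√6/202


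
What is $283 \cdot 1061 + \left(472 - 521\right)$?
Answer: $300214$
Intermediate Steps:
$283 \cdot 1061 + \left(472 - 521\right) = 300263 - 49 = 300214$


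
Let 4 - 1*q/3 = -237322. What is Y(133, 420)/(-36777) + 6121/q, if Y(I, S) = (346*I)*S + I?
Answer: -4586889031579/8728138302 ≈ -525.53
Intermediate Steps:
Y(I, S) = I + 346*I*S (Y(I, S) = 346*I*S + I = I + 346*I*S)
q = 711978 (q = 12 - 3*(-237322) = 12 + 711966 = 711978)
Y(133, 420)/(-36777) + 6121/q = (133*(1 + 346*420))/(-36777) + 6121/711978 = (133*(1 + 145320))*(-1/36777) + 6121*(1/711978) = (133*145321)*(-1/36777) + 6121/711978 = 19327693*(-1/36777) + 6121/711978 = -19327693/36777 + 6121/711978 = -4586889031579/8728138302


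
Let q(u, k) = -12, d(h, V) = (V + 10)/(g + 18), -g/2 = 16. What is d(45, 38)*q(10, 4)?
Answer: 288/7 ≈ 41.143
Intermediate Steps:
g = -32 (g = -2*16 = -32)
d(h, V) = -5/7 - V/14 (d(h, V) = (V + 10)/(-32 + 18) = (10 + V)/(-14) = (10 + V)*(-1/14) = -5/7 - V/14)
d(45, 38)*q(10, 4) = (-5/7 - 1/14*38)*(-12) = (-5/7 - 19/7)*(-12) = -24/7*(-12) = 288/7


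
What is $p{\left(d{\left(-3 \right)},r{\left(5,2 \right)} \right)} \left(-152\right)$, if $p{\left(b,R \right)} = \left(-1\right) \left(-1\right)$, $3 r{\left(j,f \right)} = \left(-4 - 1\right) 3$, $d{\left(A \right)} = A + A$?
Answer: $-152$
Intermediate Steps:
$d{\left(A \right)} = 2 A$
$r{\left(j,f \right)} = -5$ ($r{\left(j,f \right)} = \frac{\left(-4 - 1\right) 3}{3} = \frac{\left(-5\right) 3}{3} = \frac{1}{3} \left(-15\right) = -5$)
$p{\left(b,R \right)} = 1$
$p{\left(d{\left(-3 \right)},r{\left(5,2 \right)} \right)} \left(-152\right) = 1 \left(-152\right) = -152$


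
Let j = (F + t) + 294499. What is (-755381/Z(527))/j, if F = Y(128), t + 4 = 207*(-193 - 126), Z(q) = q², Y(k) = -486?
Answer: -755381/63315546504 ≈ -1.1930e-5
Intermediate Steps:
t = -66037 (t = -4 + 207*(-193 - 126) = -4 + 207*(-319) = -4 - 66033 = -66037)
F = -486
j = 227976 (j = (-486 - 66037) + 294499 = -66523 + 294499 = 227976)
(-755381/Z(527))/j = -755381/(527²)/227976 = -755381/277729*(1/227976) = -755381*1/277729*(1/227976) = -755381/277729*1/227976 = -755381/63315546504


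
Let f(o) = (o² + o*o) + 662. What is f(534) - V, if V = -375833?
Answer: 946807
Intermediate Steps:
f(o) = 662 + 2*o² (f(o) = (o² + o²) + 662 = 2*o² + 662 = 662 + 2*o²)
f(534) - V = (662 + 2*534²) - 1*(-375833) = (662 + 2*285156) + 375833 = (662 + 570312) + 375833 = 570974 + 375833 = 946807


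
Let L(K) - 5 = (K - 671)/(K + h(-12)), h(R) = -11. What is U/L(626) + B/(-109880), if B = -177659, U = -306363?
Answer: -690076968461/11097880 ≈ -62181.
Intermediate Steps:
L(K) = 5 + (-671 + K)/(-11 + K) (L(K) = 5 + (K - 671)/(K - 11) = 5 + (-671 + K)/(-11 + K))
U/L(626) + B/(-109880) = -306363*(-11 + 626)/(6*(-121 + 626)) - 177659/(-109880) = -306363/(6*505/615) - 177659*(-1/109880) = -306363/(6*(1/615)*505) + 177659/109880 = -306363/202/41 + 177659/109880 = -306363*41/202 + 177659/109880 = -12560883/202 + 177659/109880 = -690076968461/11097880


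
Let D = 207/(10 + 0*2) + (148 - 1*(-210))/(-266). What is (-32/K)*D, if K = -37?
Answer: 411856/24605 ≈ 16.739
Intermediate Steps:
D = 25741/1330 (D = 207/(10 + 0) + (148 + 210)*(-1/266) = 207/10 + 358*(-1/266) = 207*(1/10) - 179/133 = 207/10 - 179/133 = 25741/1330 ≈ 19.354)
(-32/K)*D = -32/(-37)*(25741/1330) = -32*(-1/37)*(25741/1330) = (32/37)*(25741/1330) = 411856/24605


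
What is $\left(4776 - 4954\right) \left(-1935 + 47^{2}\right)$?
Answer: $-48772$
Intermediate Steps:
$\left(4776 - 4954\right) \left(-1935 + 47^{2}\right) = - 178 \left(-1935 + 2209\right) = \left(-178\right) 274 = -48772$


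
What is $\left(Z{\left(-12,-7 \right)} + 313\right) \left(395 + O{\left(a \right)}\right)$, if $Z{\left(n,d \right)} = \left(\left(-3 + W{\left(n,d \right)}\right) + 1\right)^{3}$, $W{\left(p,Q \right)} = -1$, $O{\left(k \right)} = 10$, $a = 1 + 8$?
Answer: $115830$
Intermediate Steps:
$a = 9$
$Z{\left(n,d \right)} = -27$ ($Z{\left(n,d \right)} = \left(\left(-3 - 1\right) + 1\right)^{3} = \left(-4 + 1\right)^{3} = \left(-3\right)^{3} = -27$)
$\left(Z{\left(-12,-7 \right)} + 313\right) \left(395 + O{\left(a \right)}\right) = \left(-27 + 313\right) \left(395 + 10\right) = 286 \cdot 405 = 115830$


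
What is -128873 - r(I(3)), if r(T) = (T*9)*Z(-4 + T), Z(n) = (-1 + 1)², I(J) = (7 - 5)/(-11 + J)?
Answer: -128873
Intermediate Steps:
I(J) = 2/(-11 + J)
Z(n) = 0 (Z(n) = 0² = 0)
r(T) = 0 (r(T) = (T*9)*0 = (9*T)*0 = 0)
-128873 - r(I(3)) = -128873 - 1*0 = -128873 + 0 = -128873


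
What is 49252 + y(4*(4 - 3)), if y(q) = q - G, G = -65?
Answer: 49321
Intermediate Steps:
y(q) = 65 + q (y(q) = q - 1*(-65) = q + 65 = 65 + q)
49252 + y(4*(4 - 3)) = 49252 + (65 + 4*(4 - 3)) = 49252 + (65 + 4*1) = 49252 + (65 + 4) = 49252 + 69 = 49321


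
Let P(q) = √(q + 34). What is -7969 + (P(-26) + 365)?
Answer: -7604 + 2*√2 ≈ -7601.2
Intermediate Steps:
P(q) = √(34 + q)
-7969 + (P(-26) + 365) = -7969 + (√(34 - 26) + 365) = -7969 + (√8 + 365) = -7969 + (2*√2 + 365) = -7969 + (365 + 2*√2) = -7604 + 2*√2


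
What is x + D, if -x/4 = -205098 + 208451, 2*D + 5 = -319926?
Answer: -346755/2 ≈ -1.7338e+5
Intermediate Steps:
D = -319931/2 (D = -5/2 + (1/2)*(-319926) = -5/2 - 159963 = -319931/2 ≈ -1.5997e+5)
x = -13412 (x = -4*(-205098 + 208451) = -4*3353 = -13412)
x + D = -13412 - 319931/2 = -346755/2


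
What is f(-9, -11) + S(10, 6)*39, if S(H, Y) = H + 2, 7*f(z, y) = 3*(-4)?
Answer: 3264/7 ≈ 466.29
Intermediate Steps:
f(z, y) = -12/7 (f(z, y) = (3*(-4))/7 = (1/7)*(-12) = -12/7)
S(H, Y) = 2 + H
f(-9, -11) + S(10, 6)*39 = -12/7 + (2 + 10)*39 = -12/7 + 12*39 = -12/7 + 468 = 3264/7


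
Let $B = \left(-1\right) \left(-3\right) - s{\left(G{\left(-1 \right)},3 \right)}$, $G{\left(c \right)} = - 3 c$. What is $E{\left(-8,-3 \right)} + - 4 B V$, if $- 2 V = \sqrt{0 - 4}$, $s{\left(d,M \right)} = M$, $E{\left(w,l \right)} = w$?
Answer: $-8$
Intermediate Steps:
$B = 0$ ($B = \left(-1\right) \left(-3\right) - 3 = 3 - 3 = 0$)
$V = - i$ ($V = - \frac{\sqrt{0 - 4}}{2} = - \frac{\sqrt{-4}}{2} = - \frac{2 i}{2} = - i \approx - 1.0 i$)
$E{\left(-8,-3 \right)} + - 4 B V = -8 + \left(-4\right) 0 \left(- i\right) = -8 + 0 \left(- i\right) = -8 + 0 = -8$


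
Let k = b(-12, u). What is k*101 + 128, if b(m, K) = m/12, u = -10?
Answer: 27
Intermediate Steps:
b(m, K) = m/12 (b(m, K) = m*(1/12) = m/12)
k = -1 (k = (1/12)*(-12) = -1)
k*101 + 128 = -1*101 + 128 = -101 + 128 = 27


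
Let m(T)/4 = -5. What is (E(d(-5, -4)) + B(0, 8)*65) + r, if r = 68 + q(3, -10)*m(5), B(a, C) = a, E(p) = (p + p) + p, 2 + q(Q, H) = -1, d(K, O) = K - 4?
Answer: 101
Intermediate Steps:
d(K, O) = -4 + K
q(Q, H) = -3 (q(Q, H) = -2 - 1 = -3)
E(p) = 3*p (E(p) = 2*p + p = 3*p)
m(T) = -20 (m(T) = 4*(-5) = -20)
r = 128 (r = 68 - 3*(-20) = 68 + 60 = 128)
(E(d(-5, -4)) + B(0, 8)*65) + r = (3*(-4 - 5) + 0*65) + 128 = (3*(-9) + 0) + 128 = (-27 + 0) + 128 = -27 + 128 = 101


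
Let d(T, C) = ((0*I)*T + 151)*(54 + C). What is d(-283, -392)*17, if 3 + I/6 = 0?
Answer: -867646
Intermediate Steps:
I = -18 (I = -18 + 6*0 = -18 + 0 = -18)
d(T, C) = 8154 + 151*C (d(T, C) = ((0*(-18))*T + 151)*(54 + C) = (0*T + 151)*(54 + C) = (0 + 151)*(54 + C) = 151*(54 + C) = 8154 + 151*C)
d(-283, -392)*17 = (8154 + 151*(-392))*17 = (8154 - 59192)*17 = -51038*17 = -867646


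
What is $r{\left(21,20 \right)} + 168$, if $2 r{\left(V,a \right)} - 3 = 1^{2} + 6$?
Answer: $173$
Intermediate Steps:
$r{\left(V,a \right)} = 5$ ($r{\left(V,a \right)} = \frac{3}{2} + \frac{1^{2} + 6}{2} = \frac{3}{2} + \frac{1 + 6}{2} = \frac{3}{2} + \frac{1}{2} \cdot 7 = \frac{3}{2} + \frac{7}{2} = 5$)
$r{\left(21,20 \right)} + 168 = 5 + 168 = 173$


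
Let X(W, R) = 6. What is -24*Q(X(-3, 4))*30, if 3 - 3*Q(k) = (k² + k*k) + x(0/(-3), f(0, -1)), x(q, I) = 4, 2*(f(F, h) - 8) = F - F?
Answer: 17520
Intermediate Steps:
f(F, h) = 8 (f(F, h) = 8 + (F - F)/2 = 8 + (½)*0 = 8 + 0 = 8)
Q(k) = -⅓ - 2*k²/3 (Q(k) = 1 - ((k² + k*k) + 4)/3 = 1 - ((k² + k²) + 4)/3 = 1 - (2*k² + 4)/3 = 1 - (4 + 2*k²)/3 = 1 + (-4/3 - 2*k²/3) = -⅓ - 2*k²/3)
-24*Q(X(-3, 4))*30 = -24*(-⅓ - ⅔*6²)*30 = -24*(-⅓ - ⅔*36)*30 = -24*(-⅓ - 24)*30 = -24*(-73/3)*30 = 584*30 = 17520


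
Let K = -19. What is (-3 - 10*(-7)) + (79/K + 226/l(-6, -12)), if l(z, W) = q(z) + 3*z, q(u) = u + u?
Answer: 15763/285 ≈ 55.309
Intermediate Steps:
q(u) = 2*u
l(z, W) = 5*z (l(z, W) = 2*z + 3*z = 5*z)
(-3 - 10*(-7)) + (79/K + 226/l(-6, -12)) = (-3 - 10*(-7)) + (79/(-19) + 226/((5*(-6)))) = (-3 + 70) + (79*(-1/19) + 226/(-30)) = 67 + (-79/19 + 226*(-1/30)) = 67 + (-79/19 - 113/15) = 67 - 3332/285 = 15763/285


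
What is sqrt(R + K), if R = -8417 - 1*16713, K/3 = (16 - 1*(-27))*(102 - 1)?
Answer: I*sqrt(12101) ≈ 110.0*I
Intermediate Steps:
K = 13029 (K = 3*((16 - 1*(-27))*(102 - 1)) = 3*((16 + 27)*101) = 3*(43*101) = 3*4343 = 13029)
R = -25130 (R = -8417 - 16713 = -25130)
sqrt(R + K) = sqrt(-25130 + 13029) = sqrt(-12101) = I*sqrt(12101)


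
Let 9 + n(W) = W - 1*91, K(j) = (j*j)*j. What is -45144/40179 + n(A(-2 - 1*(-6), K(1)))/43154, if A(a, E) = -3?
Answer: -650760871/577961522 ≈ -1.1260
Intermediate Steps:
K(j) = j³ (K(j) = j²*j = j³)
n(W) = -100 + W (n(W) = -9 + (W - 1*91) = -9 + (W - 91) = -9 + (-91 + W) = -100 + W)
-45144/40179 + n(A(-2 - 1*(-6), K(1)))/43154 = -45144/40179 + (-100 - 3)/43154 = -45144*1/40179 - 103*1/43154 = -15048/13393 - 103/43154 = -650760871/577961522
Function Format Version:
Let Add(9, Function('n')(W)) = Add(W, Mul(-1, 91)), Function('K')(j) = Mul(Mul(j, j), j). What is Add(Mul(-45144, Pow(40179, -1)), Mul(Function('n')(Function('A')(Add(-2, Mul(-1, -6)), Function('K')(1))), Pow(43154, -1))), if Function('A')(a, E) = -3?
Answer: Rational(-650760871, 577961522) ≈ -1.1260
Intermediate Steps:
Function('K')(j) = Pow(j, 3) (Function('K')(j) = Mul(Pow(j, 2), j) = Pow(j, 3))
Function('n')(W) = Add(-100, W) (Function('n')(W) = Add(-9, Add(W, Mul(-1, 91))) = Add(-9, Add(W, -91)) = Add(-9, Add(-91, W)) = Add(-100, W))
Add(Mul(-45144, Pow(40179, -1)), Mul(Function('n')(Function('A')(Add(-2, Mul(-1, -6)), Function('K')(1))), Pow(43154, -1))) = Add(Mul(-45144, Pow(40179, -1)), Mul(Add(-100, -3), Pow(43154, -1))) = Add(Mul(-45144, Rational(1, 40179)), Mul(-103, Rational(1, 43154))) = Add(Rational(-15048, 13393), Rational(-103, 43154)) = Rational(-650760871, 577961522)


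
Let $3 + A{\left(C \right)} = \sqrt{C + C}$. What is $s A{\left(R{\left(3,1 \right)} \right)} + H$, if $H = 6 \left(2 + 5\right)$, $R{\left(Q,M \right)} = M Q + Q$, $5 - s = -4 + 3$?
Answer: $24 + 12 \sqrt{3} \approx 44.785$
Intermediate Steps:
$s = 6$ ($s = 5 - \left(-4 + 3\right) = 5 - -1 = 5 + 1 = 6$)
$R{\left(Q,M \right)} = Q + M Q$
$H = 42$ ($H = 6 \cdot 7 = 42$)
$A{\left(C \right)} = -3 + \sqrt{2} \sqrt{C}$ ($A{\left(C \right)} = -3 + \sqrt{C + C} = -3 + \sqrt{2 C} = -3 + \sqrt{2} \sqrt{C}$)
$s A{\left(R{\left(3,1 \right)} \right)} + H = 6 \left(-3 + \sqrt{2} \sqrt{3 \left(1 + 1\right)}\right) + 42 = 6 \left(-3 + \sqrt{2} \sqrt{3 \cdot 2}\right) + 42 = 6 \left(-3 + \sqrt{2} \sqrt{6}\right) + 42 = 6 \left(-3 + 2 \sqrt{3}\right) + 42 = \left(-18 + 12 \sqrt{3}\right) + 42 = 24 + 12 \sqrt{3}$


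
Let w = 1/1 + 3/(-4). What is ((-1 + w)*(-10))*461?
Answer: 6915/2 ≈ 3457.5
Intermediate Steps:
w = ¼ (w = 1*1 + 3*(-¼) = 1 - ¾ = ¼ ≈ 0.25000)
((-1 + w)*(-10))*461 = ((-1 + ¼)*(-10))*461 = -¾*(-10)*461 = (15/2)*461 = 6915/2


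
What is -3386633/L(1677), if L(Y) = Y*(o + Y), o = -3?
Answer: -3386633/2807298 ≈ -1.2064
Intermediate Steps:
L(Y) = Y*(-3 + Y)
-3386633/L(1677) = -3386633*1/(1677*(-3 + 1677)) = -3386633/(1677*1674) = -3386633/2807298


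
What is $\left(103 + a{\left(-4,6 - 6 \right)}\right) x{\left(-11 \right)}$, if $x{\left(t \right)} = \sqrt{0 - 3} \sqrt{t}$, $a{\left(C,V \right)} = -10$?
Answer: $- 93 \sqrt{33} \approx -534.24$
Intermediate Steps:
$x{\left(t \right)} = i \sqrt{3} \sqrt{t}$ ($x{\left(t \right)} = \sqrt{-3} \sqrt{t} = i \sqrt{3} \sqrt{t}$)
$\left(103 + a{\left(-4,6 - 6 \right)}\right) x{\left(-11 \right)} = \left(103 - 10\right) i \sqrt{3} \sqrt{-11} = 93 i \sqrt{3} i \sqrt{11} = 93 \left(- \sqrt{33}\right) = - 93 \sqrt{33}$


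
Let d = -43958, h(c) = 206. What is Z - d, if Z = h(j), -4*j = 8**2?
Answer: 44164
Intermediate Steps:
j = -16 (j = -1/4*8**2 = -1/4*64 = -16)
Z = 206
Z - d = 206 - 1*(-43958) = 206 + 43958 = 44164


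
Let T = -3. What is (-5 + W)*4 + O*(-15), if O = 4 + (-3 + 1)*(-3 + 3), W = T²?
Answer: -44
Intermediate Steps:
W = 9 (W = (-3)² = 9)
O = 4 (O = 4 - 2*0 = 4 + 0 = 4)
(-5 + W)*4 + O*(-15) = (-5 + 9)*4 + 4*(-15) = 4*4 - 60 = 16 - 60 = -44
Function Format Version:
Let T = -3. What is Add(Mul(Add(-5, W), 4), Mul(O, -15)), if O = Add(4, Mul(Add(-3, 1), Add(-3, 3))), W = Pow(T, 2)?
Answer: -44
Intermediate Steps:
W = 9 (W = Pow(-3, 2) = 9)
O = 4 (O = Add(4, Mul(-2, 0)) = Add(4, 0) = 4)
Add(Mul(Add(-5, W), 4), Mul(O, -15)) = Add(Mul(Add(-5, 9), 4), Mul(4, -15)) = Add(Mul(4, 4), -60) = Add(16, -60) = -44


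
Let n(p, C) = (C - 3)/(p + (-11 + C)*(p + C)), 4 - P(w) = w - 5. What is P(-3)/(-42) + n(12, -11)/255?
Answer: -2501/8925 ≈ -0.28022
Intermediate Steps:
P(w) = 9 - w (P(w) = 4 - (w - 5) = 4 - (-5 + w) = 4 + (5 - w) = 9 - w)
n(p, C) = (-3 + C)/(p + (-11 + C)*(C + p))
P(-3)/(-42) + n(12, -11)/255 = (9 - 1*(-3))/(-42) + ((-3 - 11)/((-11)² - 11*(-11) - 10*12 - 11*12))/255 = (9 + 3)*(-1/42) + (-14/(121 + 121 - 120 - 132))*(1/255) = 12*(-1/42) + (-14/(-10))*(1/255) = -2/7 - ⅒*(-14)*(1/255) = -2/7 + (7/5)*(1/255) = -2/7 + 7/1275 = -2501/8925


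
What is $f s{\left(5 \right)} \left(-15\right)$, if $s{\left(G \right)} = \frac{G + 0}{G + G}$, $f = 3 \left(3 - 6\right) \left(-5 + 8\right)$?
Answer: $\frac{405}{2} \approx 202.5$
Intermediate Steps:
$f = -27$ ($f = 3 \left(\left(-3\right) 3\right) = 3 \left(-9\right) = -27$)
$s{\left(G \right)} = \frac{1}{2}$ ($s{\left(G \right)} = \frac{G}{2 G} = G \frac{1}{2 G} = \frac{1}{2}$)
$f s{\left(5 \right)} \left(-15\right) = \left(-27\right) \frac{1}{2} \left(-15\right) = \left(- \frac{27}{2}\right) \left(-15\right) = \frac{405}{2}$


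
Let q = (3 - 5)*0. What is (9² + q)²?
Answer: 6561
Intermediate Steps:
q = 0 (q = -2*0 = 0)
(9² + q)² = (9² + 0)² = (81 + 0)² = 81² = 6561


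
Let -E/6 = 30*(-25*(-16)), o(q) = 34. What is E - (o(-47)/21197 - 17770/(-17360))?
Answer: -2649493150093/36797992 ≈ -72001.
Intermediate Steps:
E = -72000 (E = -180*(-25*(-16)) = -180*400 = -6*12000 = -72000)
E - (o(-47)/21197 - 17770/(-17360)) = -72000 - (34/21197 - 17770/(-17360)) = -72000 - (34*(1/21197) - 17770*(-1/17360)) = -72000 - (34/21197 + 1777/1736) = -72000 - 1*37726093/36797992 = -72000 - 37726093/36797992 = -2649493150093/36797992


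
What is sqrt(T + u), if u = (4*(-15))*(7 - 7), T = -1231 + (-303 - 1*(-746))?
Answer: 2*I*sqrt(197) ≈ 28.071*I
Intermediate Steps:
T = -788 (T = -1231 + (-303 + 746) = -1231 + 443 = -788)
u = 0 (u = -60*0 = 0)
sqrt(T + u) = sqrt(-788 + 0) = sqrt(-788) = 2*I*sqrt(197)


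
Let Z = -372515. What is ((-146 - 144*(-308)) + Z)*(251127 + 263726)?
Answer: -169030873577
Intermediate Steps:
((-146 - 144*(-308)) + Z)*(251127 + 263726) = ((-146 - 144*(-308)) - 372515)*(251127 + 263726) = ((-146 + 44352) - 372515)*514853 = (44206 - 372515)*514853 = -328309*514853 = -169030873577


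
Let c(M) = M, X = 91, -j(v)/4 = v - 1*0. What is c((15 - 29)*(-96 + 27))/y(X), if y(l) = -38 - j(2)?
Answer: -161/5 ≈ -32.200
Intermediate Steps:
j(v) = -4*v (j(v) = -4*(v - 1*0) = -4*(v + 0) = -4*v)
y(l) = -30 (y(l) = -38 - (-4)*2 = -38 - 1*(-8) = -38 + 8 = -30)
c((15 - 29)*(-96 + 27))/y(X) = ((15 - 29)*(-96 + 27))/(-30) = -14*(-69)*(-1/30) = 966*(-1/30) = -161/5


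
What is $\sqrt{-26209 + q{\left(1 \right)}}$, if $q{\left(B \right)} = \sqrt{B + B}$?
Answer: $\sqrt{-26209 + \sqrt{2}} \approx 161.89 i$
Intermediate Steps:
$q{\left(B \right)} = \sqrt{2} \sqrt{B}$ ($q{\left(B \right)} = \sqrt{2 B} = \sqrt{2} \sqrt{B}$)
$\sqrt{-26209 + q{\left(1 \right)}} = \sqrt{-26209 + \sqrt{2} \sqrt{1}} = \sqrt{-26209 + \sqrt{2} \cdot 1} = \sqrt{-26209 + \sqrt{2}}$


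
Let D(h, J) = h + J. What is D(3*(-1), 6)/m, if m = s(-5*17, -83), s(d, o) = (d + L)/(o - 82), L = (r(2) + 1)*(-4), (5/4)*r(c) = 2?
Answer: 275/53 ≈ 5.1887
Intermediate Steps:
r(c) = 8/5 (r(c) = (⅘)*2 = 8/5)
L = -52/5 (L = (8/5 + 1)*(-4) = (13/5)*(-4) = -52/5 ≈ -10.400)
D(h, J) = J + h
s(d, o) = (-52/5 + d)/(-82 + o) (s(d, o) = (d - 52/5)/(o - 82) = (-52/5 + d)/(-82 + o))
m = 159/275 (m = (-52/5 - 5*17)/(-82 - 83) = (-52/5 - 85)/(-165) = -1/165*(-477/5) = 159/275 ≈ 0.57818)
D(3*(-1), 6)/m = (6 + 3*(-1))/(159/275) = (6 - 3)*(275/159) = 3*(275/159) = 275/53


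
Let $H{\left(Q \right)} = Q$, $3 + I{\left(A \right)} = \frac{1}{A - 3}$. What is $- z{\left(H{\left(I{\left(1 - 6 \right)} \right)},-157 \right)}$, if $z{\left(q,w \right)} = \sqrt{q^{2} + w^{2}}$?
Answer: $- \frac{\sqrt{1578161}}{8} \approx -157.03$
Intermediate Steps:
$I{\left(A \right)} = -3 + \frac{1}{-3 + A}$ ($I{\left(A \right)} = -3 + \frac{1}{A - 3} = -3 + \frac{1}{-3 + A}$)
$- z{\left(H{\left(I{\left(1 - 6 \right)} \right)},-157 \right)} = - \sqrt{\left(\frac{10 - 3 \left(1 - 6\right)}{-3 + \left(1 - 6\right)}\right)^{2} + \left(-157\right)^{2}} = - \sqrt{\left(\frac{10 - 3 \left(1 - 6\right)}{-3 + \left(1 - 6\right)}\right)^{2} + 24649} = - \sqrt{\left(\frac{10 - -15}{-3 - 5}\right)^{2} + 24649} = - \sqrt{\left(\frac{10 + 15}{-8}\right)^{2} + 24649} = - \sqrt{\left(\left(- \frac{1}{8}\right) 25\right)^{2} + 24649} = - \sqrt{\left(- \frac{25}{8}\right)^{2} + 24649} = - \sqrt{\frac{625}{64} + 24649} = - \sqrt{\frac{1578161}{64}} = - \frac{\sqrt{1578161}}{8}$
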